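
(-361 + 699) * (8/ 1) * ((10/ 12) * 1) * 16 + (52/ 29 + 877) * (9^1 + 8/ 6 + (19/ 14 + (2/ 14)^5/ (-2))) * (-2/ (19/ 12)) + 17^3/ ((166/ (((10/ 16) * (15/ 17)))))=851989790792305/ 36894457488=23092.62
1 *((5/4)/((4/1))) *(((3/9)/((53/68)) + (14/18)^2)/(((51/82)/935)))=49982075/103032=485.11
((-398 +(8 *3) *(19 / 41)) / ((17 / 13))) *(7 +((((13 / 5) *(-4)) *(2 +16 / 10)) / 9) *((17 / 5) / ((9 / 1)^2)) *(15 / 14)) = -948282478 / 470475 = -2015.59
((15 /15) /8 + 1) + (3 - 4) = 1 /8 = 0.12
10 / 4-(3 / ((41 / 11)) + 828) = -67757 / 82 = -826.30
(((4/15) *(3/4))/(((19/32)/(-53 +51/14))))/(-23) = 11056/15295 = 0.72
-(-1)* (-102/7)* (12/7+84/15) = -26112/245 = -106.58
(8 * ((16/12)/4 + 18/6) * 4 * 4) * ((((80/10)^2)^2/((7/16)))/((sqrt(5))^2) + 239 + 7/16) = 18922576/21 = 901075.05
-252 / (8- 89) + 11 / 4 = 211 / 36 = 5.86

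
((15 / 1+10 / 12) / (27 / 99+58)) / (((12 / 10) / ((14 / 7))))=5225 / 11538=0.45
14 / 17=0.82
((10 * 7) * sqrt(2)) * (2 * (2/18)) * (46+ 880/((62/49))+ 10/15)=9662800 * sqrt(2)/837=16326.48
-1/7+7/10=0.56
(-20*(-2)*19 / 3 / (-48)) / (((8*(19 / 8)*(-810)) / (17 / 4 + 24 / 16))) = 23 / 11664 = 0.00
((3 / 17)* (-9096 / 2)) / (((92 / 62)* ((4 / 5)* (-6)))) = 176235 / 1564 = 112.68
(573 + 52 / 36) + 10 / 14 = 36235 / 63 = 575.16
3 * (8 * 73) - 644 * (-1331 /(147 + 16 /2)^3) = 6525086164 /3723875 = 1752.23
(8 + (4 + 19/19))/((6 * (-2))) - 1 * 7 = -97/12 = -8.08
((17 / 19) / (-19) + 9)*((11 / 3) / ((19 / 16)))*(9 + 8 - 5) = 2275328 / 6859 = 331.73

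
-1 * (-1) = 1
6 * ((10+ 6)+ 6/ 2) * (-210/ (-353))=23940/ 353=67.82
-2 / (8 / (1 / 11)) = -1 / 44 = -0.02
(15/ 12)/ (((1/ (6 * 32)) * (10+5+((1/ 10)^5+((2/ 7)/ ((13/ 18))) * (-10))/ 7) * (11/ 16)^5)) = 16030629888000000/ 148086409155641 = 108.25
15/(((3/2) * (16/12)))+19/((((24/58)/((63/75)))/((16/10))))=17303/250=69.21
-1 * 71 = -71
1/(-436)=-1/436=-0.00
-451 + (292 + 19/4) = -154.25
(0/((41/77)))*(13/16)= 0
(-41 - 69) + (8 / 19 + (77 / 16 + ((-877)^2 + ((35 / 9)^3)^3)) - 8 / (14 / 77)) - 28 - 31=114520289609104895 / 117775828656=972358.17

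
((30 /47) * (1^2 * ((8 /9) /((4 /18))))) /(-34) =-60 /799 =-0.08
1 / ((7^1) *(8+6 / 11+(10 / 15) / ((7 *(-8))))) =132 / 7885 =0.02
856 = 856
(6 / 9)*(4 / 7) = 8 / 21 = 0.38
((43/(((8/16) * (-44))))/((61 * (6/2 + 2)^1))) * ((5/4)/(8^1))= -43/42944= -0.00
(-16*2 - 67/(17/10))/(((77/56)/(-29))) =1506.14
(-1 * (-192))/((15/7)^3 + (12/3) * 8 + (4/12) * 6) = 65856/15037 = 4.38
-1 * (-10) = 10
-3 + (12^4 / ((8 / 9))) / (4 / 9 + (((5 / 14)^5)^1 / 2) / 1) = 225821456745 / 4330717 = 52144.13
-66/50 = -33/25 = -1.32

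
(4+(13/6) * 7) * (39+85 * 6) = 21045/2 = 10522.50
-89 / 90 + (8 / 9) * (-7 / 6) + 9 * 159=1428.97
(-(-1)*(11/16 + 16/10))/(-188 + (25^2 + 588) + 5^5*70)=183/17582000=0.00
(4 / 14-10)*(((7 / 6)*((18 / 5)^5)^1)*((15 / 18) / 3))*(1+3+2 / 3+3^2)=-16259616 / 625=-26015.39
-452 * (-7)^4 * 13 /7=-2015468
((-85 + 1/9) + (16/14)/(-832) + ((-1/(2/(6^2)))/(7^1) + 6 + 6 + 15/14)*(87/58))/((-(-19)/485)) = -219708395/124488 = -1764.90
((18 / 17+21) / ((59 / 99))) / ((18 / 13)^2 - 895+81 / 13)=-6274125 / 150327634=-0.04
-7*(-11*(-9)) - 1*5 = -698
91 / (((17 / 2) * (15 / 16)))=2912 / 255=11.42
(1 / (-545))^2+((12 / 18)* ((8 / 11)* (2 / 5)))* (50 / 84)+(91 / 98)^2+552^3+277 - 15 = 168196870.98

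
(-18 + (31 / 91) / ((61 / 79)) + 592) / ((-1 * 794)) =-3188723 / 4407494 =-0.72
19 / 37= 0.51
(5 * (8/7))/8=5/7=0.71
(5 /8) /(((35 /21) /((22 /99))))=1 /12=0.08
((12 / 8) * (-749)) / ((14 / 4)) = -321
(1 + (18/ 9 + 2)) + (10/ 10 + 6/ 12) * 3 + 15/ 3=14.50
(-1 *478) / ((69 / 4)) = -1912 / 69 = -27.71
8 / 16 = 1 / 2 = 0.50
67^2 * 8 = 35912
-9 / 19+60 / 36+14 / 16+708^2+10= 228581887 / 456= 501276.07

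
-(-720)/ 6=120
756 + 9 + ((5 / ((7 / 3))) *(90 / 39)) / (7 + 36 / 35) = 2796795 / 3653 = 765.62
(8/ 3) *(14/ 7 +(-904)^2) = 2179248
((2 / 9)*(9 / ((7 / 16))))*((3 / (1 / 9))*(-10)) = -1234.29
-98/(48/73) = -3577/24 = -149.04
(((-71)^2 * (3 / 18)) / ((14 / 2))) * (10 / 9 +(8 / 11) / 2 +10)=2863288 / 2079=1377.24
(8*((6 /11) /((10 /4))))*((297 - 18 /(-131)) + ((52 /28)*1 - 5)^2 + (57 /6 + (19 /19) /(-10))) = 974912448 /1765225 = 552.29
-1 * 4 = -4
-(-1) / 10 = 1 / 10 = 0.10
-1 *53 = -53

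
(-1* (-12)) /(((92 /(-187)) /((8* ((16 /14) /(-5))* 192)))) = 8563.44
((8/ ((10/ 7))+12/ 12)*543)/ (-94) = -17919/ 470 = -38.13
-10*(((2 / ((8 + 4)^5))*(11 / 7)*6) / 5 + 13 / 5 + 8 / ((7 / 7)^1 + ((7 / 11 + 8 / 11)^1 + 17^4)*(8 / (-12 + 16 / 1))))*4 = -385267571149 / 3704406048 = -104.00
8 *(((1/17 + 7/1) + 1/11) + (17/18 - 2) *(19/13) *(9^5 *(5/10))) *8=-2914645.19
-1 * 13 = -13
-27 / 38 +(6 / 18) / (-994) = -20138 / 28329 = -0.71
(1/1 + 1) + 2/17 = 36/17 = 2.12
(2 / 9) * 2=4 / 9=0.44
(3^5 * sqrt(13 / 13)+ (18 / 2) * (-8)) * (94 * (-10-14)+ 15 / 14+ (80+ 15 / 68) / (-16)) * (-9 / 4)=26488838619 / 30464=869512.82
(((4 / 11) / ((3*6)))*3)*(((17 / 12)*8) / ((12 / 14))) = 238 / 297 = 0.80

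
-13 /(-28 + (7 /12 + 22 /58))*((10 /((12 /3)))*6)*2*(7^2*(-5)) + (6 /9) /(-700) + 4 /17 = -593498132153 /167950650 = -3533.77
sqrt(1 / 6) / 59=sqrt(6) / 354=0.01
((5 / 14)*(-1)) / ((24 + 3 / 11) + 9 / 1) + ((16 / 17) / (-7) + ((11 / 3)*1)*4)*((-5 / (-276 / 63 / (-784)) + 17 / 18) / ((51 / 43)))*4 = -40285391295403 / 919599156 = -43807.56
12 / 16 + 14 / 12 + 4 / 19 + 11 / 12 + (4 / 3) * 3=803 / 114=7.04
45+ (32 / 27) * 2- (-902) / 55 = 8609 / 135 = 63.77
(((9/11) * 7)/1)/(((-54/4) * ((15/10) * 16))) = -7/396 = -0.02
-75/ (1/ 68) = -5100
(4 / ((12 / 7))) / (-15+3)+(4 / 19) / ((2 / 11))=659 / 684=0.96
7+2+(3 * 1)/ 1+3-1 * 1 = 14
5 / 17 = 0.29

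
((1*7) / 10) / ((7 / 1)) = 1 / 10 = 0.10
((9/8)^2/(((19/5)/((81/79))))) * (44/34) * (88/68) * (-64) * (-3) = 47632860/433789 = 109.81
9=9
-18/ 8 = -9/ 4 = -2.25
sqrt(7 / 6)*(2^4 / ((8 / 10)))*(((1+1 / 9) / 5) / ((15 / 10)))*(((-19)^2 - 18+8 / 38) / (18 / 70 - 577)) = -4564700*sqrt(42) / 15533127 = -1.90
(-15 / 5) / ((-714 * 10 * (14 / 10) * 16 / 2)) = 1 / 26656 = 0.00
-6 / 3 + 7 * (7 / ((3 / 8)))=386 / 3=128.67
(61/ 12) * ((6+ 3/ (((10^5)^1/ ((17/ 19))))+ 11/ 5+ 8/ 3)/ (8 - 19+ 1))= -3778349333/ 684000000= -5.52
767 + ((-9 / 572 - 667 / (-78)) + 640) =1415.54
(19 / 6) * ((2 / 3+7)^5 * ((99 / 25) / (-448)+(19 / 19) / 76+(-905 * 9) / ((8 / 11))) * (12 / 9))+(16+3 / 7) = -15339260302657783 / 12247200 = -1252470793.54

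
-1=-1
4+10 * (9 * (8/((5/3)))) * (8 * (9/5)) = 31124/5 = 6224.80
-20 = -20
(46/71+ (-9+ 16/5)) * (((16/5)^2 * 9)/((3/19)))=-3007.19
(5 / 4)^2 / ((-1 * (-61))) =25 / 976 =0.03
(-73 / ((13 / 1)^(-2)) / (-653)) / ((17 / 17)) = 18.89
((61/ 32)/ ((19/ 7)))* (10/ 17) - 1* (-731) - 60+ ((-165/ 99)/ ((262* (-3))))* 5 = 4091033077/ 6093072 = 671.42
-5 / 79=-0.06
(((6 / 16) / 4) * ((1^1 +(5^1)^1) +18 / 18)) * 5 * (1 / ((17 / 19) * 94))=1995 / 51136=0.04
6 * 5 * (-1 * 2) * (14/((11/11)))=-840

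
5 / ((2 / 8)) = 20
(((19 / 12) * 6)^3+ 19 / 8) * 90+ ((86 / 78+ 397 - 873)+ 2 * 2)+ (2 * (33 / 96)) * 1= 47990149 / 624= 76907.29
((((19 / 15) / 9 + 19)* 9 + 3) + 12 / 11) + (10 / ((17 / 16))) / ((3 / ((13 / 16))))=501833 / 2805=178.91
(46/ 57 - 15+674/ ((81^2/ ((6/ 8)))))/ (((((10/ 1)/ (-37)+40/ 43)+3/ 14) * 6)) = -13065026303/ 4854969414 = -2.69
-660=-660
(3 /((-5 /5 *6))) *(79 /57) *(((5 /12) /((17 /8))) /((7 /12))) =-1580 /6783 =-0.23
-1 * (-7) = 7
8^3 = 512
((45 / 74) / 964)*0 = 0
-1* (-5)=5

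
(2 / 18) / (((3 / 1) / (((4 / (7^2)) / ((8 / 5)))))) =5 / 2646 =0.00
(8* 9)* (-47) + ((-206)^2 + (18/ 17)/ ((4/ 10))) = 663929/ 17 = 39054.65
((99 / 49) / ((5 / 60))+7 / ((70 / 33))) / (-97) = -0.28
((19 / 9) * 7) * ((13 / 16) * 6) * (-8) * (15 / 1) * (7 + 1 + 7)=-129675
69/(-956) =-69/956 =-0.07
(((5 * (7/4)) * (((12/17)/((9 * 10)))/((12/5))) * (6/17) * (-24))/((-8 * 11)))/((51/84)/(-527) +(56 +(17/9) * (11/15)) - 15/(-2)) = 1025325/24170289869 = 0.00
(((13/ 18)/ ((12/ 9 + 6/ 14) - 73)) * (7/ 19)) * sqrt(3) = -637 * sqrt(3)/ 170544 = -0.01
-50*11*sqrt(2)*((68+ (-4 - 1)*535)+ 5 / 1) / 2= 715550*sqrt(2)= 1011940.51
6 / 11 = 0.55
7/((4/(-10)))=-35/2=-17.50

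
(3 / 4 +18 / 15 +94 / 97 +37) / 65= 77443 / 126100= 0.61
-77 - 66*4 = -341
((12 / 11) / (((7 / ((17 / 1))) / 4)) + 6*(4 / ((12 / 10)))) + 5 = 2741 / 77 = 35.60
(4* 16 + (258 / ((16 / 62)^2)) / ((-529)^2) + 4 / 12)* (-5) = -8643349615 / 26864736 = -321.74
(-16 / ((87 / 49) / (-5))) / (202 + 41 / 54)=70560 / 317521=0.22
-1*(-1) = 1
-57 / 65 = -0.88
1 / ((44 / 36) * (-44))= -9 / 484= -0.02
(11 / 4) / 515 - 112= -230709 / 2060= -111.99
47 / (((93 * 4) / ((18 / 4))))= 141 / 248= 0.57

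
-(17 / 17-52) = 51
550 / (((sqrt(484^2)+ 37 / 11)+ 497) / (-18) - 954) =-5445 / 9986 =-0.55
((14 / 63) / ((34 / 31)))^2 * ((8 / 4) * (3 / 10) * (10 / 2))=961 / 7803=0.12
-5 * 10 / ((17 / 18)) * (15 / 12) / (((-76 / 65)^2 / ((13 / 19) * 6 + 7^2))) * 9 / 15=-1542.38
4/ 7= 0.57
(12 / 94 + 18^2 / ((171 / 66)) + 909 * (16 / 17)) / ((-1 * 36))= -2481359 / 91086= -27.24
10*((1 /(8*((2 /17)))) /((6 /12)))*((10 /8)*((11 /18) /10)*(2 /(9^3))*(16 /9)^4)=1914880 /43046721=0.04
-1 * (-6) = 6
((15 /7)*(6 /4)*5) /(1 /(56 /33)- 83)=-180 /923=-0.20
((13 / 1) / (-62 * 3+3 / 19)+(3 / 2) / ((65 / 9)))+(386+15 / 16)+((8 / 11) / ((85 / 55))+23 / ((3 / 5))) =8862272799 / 20809360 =425.88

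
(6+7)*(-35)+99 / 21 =-3152 / 7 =-450.29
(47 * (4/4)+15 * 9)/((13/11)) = 154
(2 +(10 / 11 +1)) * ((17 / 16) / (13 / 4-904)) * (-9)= 2193 / 52844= 0.04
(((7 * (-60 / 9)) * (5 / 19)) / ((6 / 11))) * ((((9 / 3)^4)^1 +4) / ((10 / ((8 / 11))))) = -23800 / 171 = -139.18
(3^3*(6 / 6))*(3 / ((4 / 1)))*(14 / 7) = 81 / 2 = 40.50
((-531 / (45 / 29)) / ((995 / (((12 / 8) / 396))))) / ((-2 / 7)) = 11977 / 2626800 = 0.00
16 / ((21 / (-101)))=-1616 / 21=-76.95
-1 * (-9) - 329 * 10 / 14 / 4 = -199 / 4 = -49.75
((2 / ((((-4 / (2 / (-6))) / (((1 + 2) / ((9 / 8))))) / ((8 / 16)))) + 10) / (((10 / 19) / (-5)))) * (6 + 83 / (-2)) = 31027 / 9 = 3447.44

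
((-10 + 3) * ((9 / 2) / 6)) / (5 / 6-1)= 63 / 2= 31.50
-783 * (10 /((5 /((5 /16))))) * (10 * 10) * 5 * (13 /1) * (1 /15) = -424125 /2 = -212062.50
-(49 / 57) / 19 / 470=-49 / 509010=-0.00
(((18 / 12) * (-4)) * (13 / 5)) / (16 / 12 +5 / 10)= -468 / 55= -8.51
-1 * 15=-15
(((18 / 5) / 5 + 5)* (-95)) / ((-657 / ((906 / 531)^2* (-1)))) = -2.41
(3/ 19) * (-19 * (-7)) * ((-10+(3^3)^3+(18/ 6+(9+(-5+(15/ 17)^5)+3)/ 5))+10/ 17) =2933708527764/ 7099285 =413240.00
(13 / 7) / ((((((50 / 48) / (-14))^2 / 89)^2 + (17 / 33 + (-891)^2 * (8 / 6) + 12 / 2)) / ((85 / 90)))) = 1947832180310016 / 1175510806009548542123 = 0.00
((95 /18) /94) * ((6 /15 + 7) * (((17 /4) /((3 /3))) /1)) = 11951 /6768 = 1.77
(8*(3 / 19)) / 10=12 / 95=0.13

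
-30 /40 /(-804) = 1 /1072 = 0.00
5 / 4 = 1.25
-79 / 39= -2.03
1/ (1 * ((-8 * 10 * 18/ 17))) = -17/ 1440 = -0.01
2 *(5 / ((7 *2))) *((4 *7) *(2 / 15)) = 8 / 3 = 2.67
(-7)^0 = 1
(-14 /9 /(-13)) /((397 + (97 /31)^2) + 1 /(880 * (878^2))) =1303842362240 /4432554472903011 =0.00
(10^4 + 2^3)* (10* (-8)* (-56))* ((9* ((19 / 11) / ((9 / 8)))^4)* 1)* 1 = 2659237662556160 / 1185921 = 2242339635.23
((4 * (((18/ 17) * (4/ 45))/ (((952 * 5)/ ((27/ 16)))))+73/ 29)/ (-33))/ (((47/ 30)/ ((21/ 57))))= -14768683/ 823265630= -0.02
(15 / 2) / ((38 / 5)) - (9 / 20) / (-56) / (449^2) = 4233621171 / 4290069280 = 0.99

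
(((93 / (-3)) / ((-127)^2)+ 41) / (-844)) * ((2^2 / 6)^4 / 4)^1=-0.00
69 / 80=0.86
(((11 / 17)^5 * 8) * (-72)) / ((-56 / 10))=115956720 / 9938999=11.67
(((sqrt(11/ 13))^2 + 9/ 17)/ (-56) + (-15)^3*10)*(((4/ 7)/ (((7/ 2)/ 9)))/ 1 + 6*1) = -19109331408/ 75803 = -252092.02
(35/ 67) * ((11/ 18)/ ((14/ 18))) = 55/ 134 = 0.41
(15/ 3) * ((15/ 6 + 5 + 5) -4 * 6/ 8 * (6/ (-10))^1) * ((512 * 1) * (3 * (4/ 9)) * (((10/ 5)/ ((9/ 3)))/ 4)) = 73216/ 9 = 8135.11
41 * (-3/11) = -123/11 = -11.18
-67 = -67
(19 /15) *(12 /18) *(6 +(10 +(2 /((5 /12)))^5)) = 304479712 /140625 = 2165.19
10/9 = 1.11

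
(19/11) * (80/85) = 304/187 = 1.63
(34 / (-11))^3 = -29.53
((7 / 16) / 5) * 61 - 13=-613 / 80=-7.66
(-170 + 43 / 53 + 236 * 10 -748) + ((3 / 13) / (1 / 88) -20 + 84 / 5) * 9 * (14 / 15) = 1586.52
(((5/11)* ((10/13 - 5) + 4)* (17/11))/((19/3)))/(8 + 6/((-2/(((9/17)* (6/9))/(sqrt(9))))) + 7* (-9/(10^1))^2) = -1300500/676611793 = -0.00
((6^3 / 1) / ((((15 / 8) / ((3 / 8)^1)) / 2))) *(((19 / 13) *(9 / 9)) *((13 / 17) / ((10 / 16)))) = 65664 / 425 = 154.50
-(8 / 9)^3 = -512 / 729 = -0.70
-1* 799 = -799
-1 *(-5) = 5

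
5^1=5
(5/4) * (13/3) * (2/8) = 65/48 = 1.35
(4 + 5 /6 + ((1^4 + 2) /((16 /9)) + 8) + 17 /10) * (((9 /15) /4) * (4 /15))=3893 /6000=0.65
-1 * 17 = -17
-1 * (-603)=603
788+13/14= 11045/14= 788.93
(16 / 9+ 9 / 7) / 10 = 193 / 630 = 0.31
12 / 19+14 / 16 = 229 / 152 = 1.51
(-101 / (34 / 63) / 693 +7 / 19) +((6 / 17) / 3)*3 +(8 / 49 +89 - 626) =-186766187 / 348194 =-536.39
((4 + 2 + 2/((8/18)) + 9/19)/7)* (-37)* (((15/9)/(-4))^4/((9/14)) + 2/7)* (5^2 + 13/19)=-68156008027/137549664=-495.50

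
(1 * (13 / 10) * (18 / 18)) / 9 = 13 / 90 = 0.14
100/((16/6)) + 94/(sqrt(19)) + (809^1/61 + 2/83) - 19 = 94 * sqrt(19)/19 + 321869/10126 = 53.35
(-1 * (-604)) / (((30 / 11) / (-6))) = -6644 / 5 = -1328.80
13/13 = 1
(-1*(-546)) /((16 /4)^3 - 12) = 21 /2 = 10.50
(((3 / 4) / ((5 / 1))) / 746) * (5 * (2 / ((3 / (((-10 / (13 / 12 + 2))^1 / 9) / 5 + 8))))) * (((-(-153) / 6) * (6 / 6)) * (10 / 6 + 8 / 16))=12155 / 41403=0.29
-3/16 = -0.19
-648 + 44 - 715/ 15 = -1955/ 3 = -651.67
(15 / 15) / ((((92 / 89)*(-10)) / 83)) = -7387 / 920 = -8.03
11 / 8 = 1.38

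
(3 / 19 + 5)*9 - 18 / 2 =711 / 19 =37.42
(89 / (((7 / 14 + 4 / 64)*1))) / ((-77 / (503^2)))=-360284816 / 693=-519891.51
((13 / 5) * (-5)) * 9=-117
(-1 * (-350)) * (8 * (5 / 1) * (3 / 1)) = 42000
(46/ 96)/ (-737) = -0.00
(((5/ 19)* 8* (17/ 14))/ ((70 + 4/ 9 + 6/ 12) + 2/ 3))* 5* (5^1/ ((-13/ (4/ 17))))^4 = 288000000/ 24056072927341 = 0.00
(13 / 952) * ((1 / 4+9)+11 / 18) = 0.13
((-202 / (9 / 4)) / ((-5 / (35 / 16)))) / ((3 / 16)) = 5656 / 27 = 209.48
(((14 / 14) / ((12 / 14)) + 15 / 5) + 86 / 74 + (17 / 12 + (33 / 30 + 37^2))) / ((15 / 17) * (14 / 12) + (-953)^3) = -51962149 / 32664844661130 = -0.00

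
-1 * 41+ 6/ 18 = -122/ 3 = -40.67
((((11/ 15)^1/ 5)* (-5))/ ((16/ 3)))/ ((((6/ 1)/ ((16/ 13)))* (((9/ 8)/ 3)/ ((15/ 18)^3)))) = -275/ 6318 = -0.04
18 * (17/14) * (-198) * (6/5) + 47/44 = -7995971/1540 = -5192.19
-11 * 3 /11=-3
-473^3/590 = -105823817/590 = -179362.40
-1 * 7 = -7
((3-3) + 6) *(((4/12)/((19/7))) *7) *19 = 98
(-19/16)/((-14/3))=57/224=0.25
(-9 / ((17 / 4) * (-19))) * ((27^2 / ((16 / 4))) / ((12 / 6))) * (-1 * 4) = -13122 / 323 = -40.63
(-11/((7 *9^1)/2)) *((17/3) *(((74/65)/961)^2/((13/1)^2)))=-2048024/124629828502725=-0.00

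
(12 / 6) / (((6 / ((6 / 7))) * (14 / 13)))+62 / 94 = 2130 / 2303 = 0.92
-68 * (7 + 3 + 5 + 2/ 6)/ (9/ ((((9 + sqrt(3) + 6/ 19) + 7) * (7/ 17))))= -399280/ 513-1288 * sqrt(3)/ 27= -860.95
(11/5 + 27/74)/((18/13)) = 12337/6660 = 1.85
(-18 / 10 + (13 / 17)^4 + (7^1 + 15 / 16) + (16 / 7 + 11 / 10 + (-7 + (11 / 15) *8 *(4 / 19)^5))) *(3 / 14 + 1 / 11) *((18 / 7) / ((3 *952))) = 9365258217235255 / 11885225512260028544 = 0.00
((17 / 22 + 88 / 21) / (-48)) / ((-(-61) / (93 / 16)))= -71083 / 7214592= -0.01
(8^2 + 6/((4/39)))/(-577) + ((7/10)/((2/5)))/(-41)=-24129/94628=-0.25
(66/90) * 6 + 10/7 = 204/35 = 5.83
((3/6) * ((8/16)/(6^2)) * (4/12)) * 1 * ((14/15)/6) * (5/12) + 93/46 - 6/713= 66979679/33265728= 2.01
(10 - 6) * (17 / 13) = 68 / 13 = 5.23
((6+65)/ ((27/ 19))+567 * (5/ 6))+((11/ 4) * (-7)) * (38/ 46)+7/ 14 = 1259539/ 2484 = 507.06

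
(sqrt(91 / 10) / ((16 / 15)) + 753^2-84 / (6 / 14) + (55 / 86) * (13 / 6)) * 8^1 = 3 * sqrt(910) / 4 + 584952446 / 129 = 4534537.71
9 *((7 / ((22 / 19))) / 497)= 171 / 1562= 0.11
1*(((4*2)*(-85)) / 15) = -136 / 3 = -45.33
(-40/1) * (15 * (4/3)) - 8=-808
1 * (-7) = -7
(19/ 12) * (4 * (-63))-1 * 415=-814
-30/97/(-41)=30/3977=0.01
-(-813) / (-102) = -271 / 34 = -7.97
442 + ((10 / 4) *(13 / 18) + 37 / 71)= 1135699 / 2556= 444.33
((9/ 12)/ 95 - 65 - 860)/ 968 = -351497/ 367840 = -0.96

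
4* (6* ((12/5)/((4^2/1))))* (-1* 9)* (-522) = 84564/5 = 16912.80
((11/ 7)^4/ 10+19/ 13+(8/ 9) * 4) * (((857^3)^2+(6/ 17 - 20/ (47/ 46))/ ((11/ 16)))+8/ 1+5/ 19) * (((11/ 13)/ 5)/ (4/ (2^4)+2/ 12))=27886404867494023770199635968/ 30799895945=905405814269351544.40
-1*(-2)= 2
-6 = -6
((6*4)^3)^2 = 191102976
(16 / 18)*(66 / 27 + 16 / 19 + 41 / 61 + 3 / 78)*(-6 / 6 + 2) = 4336196 / 1220427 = 3.55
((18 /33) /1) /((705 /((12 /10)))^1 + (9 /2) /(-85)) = 510 /549263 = 0.00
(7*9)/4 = 63/4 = 15.75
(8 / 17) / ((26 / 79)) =316 / 221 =1.43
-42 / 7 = -6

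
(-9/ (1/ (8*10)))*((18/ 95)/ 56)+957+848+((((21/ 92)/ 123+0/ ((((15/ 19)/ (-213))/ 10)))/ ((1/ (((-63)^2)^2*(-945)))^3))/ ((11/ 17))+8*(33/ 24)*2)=-9461600595564477521662914000.00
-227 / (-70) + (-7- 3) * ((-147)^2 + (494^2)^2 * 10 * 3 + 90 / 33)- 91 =-13756874673853873 / 770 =-17866071005005.03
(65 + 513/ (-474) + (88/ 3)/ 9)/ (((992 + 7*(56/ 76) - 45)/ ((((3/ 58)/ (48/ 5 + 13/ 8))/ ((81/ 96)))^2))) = 1115128422400/ 529940517815905263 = 0.00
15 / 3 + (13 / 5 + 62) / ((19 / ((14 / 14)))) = 42 / 5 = 8.40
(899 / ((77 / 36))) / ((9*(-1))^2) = 3596 / 693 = 5.19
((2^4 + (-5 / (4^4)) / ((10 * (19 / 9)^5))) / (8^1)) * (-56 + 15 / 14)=-15598506704471 / 141989421056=-109.86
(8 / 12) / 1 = 2 / 3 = 0.67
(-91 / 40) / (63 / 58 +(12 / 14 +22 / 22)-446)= 1421 / 276740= 0.01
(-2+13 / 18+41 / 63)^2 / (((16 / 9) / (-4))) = -6241 / 7056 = -0.88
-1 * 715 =-715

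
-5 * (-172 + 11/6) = 5105/6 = 850.83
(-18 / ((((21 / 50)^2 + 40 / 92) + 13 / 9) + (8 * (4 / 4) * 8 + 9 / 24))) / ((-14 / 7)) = 0.14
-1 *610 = -610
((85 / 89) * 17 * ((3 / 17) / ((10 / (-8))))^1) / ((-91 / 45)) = 9180 / 8099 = 1.13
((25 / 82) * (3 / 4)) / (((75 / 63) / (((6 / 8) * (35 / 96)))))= 2205 / 41984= 0.05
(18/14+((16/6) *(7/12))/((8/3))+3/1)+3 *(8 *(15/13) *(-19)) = -569243/1092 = -521.28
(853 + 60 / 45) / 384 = 2563 / 1152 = 2.22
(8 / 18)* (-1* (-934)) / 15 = 3736 / 135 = 27.67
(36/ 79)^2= 1296/ 6241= 0.21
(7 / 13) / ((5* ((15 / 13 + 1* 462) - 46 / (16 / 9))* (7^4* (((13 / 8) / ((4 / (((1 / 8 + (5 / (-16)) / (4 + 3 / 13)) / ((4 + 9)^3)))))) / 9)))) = 7614464 / 77993055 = 0.10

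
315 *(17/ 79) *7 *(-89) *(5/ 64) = -16680825/ 5056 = -3299.21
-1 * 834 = -834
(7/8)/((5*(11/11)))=7/40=0.18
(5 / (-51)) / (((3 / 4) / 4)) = -80 / 153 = -0.52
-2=-2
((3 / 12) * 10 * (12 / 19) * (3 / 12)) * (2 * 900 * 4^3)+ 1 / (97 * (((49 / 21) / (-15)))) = 586655145 / 12901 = 45473.62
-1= -1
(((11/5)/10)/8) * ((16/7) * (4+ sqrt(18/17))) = 33 * sqrt(34)/2975+ 44/175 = 0.32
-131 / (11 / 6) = -786 / 11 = -71.45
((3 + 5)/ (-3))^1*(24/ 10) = -32/ 5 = -6.40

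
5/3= 1.67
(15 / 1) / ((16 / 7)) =105 / 16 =6.56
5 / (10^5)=1 / 20000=0.00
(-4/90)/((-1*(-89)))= -2/4005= -0.00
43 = 43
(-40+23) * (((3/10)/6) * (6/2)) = -51/20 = -2.55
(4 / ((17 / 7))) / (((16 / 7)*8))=49 / 544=0.09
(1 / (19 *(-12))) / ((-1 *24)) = 1 / 5472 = 0.00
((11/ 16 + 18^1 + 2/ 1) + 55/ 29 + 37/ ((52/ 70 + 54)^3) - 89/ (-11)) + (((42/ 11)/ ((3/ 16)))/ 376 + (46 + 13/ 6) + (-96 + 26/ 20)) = -24999597459946139/ 1581853698553920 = -15.80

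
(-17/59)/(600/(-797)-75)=13549/3562125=0.00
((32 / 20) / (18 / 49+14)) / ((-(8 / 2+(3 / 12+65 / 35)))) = -343 / 18810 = -0.02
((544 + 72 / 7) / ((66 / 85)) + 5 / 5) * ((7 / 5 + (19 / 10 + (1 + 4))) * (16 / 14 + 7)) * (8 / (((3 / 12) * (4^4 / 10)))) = 260411587 / 4312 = 60392.30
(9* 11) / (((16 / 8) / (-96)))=-4752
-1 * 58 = -58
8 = 8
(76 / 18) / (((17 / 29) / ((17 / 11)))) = 11.13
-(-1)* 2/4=1/2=0.50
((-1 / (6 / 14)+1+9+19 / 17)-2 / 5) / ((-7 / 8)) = -17104 / 1785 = -9.58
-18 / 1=-18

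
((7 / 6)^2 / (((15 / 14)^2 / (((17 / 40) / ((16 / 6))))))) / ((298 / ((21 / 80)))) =285719 / 1716480000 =0.00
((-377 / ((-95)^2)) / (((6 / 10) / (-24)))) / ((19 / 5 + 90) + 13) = 1508 / 96387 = 0.02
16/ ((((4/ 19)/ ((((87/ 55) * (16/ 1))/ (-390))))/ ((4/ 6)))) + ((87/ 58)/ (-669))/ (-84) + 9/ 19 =-7161687683/ 2544742200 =-2.81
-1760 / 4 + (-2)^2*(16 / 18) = -3928 / 9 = -436.44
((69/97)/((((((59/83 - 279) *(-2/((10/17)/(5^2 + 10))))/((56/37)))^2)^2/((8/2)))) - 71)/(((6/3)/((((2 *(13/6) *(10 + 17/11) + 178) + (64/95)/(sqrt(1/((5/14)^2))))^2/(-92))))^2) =-1756637166931924457926776348626853691065527717117476981/308501390369607587517396192259946762073632501952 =-5694098.06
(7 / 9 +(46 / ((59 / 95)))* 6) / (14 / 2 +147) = 236393 / 81774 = 2.89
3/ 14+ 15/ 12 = 41/ 28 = 1.46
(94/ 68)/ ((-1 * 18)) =-47/ 612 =-0.08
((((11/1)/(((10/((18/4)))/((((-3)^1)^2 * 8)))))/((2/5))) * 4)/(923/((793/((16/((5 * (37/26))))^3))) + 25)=458840200500/4922370047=93.22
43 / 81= 0.53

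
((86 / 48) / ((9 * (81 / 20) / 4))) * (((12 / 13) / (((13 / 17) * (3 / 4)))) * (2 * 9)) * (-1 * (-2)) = 467840 / 41067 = 11.39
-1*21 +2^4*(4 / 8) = -13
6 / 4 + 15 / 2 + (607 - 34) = 582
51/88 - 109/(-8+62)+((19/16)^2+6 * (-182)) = -83029135/76032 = -1092.03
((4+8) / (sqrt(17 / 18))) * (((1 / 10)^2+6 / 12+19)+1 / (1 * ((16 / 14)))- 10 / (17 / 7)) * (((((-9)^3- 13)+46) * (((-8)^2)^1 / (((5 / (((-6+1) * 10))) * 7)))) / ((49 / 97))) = 2150796215808 * sqrt(34) / 495635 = 25303276.14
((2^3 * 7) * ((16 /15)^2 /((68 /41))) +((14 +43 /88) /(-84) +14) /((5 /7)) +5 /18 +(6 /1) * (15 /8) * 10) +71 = 108409001 /448800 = 241.55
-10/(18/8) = -40/9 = -4.44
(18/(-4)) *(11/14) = -99/28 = -3.54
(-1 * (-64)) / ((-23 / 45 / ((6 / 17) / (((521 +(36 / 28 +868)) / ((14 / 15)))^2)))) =-0.00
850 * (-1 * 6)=-5100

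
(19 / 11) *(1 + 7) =152 / 11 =13.82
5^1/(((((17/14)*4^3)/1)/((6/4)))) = 105/1088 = 0.10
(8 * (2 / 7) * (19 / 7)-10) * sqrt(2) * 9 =-1674 * sqrt(2) / 49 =-48.31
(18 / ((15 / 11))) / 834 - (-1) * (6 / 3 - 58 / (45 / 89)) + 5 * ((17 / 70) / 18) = -19725637 / 175140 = -112.63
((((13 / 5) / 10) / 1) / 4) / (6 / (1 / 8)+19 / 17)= 221 / 167000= 0.00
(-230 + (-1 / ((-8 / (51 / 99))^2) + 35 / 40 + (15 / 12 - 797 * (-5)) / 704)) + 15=-58117225 / 278784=-208.47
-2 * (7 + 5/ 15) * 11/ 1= -484/ 3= -161.33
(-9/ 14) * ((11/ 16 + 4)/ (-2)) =675/ 448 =1.51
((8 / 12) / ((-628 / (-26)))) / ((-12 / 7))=-91 / 5652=-0.02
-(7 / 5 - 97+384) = -288.40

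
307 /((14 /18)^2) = 24867 /49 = 507.49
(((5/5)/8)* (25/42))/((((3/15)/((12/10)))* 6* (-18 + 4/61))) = -0.00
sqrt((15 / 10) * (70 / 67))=sqrt(7035) / 67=1.25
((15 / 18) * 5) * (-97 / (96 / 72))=-2425 / 8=-303.12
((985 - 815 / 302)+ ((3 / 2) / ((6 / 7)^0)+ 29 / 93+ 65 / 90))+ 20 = 84665419 / 84258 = 1004.84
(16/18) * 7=56/9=6.22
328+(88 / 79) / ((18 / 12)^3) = 328.33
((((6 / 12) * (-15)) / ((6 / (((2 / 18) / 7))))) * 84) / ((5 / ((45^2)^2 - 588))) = -1366679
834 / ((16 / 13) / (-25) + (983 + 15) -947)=271050 / 16559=16.37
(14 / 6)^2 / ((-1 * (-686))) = 1 / 126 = 0.01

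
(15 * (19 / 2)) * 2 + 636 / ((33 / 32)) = 9919 / 11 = 901.73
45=45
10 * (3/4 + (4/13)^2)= 2855/338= 8.45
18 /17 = 1.06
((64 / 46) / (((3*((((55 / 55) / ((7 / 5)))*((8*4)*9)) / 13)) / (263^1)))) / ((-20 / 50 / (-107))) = 2560831 / 1242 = 2061.86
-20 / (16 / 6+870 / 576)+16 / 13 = -18544 / 5213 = -3.56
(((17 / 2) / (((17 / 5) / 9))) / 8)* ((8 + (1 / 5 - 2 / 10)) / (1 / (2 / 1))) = 45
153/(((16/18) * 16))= 1377/128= 10.76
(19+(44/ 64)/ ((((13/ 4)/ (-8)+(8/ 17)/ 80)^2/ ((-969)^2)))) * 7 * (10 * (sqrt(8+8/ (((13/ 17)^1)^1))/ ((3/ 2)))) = 807504739.06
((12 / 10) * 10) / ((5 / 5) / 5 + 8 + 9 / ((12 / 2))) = 120 / 97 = 1.24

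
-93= -93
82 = 82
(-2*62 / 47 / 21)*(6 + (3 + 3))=-496 / 329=-1.51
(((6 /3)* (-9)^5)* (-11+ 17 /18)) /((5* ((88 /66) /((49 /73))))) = 174568527 /1460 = 119567.48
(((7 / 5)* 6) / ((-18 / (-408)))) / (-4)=-47.60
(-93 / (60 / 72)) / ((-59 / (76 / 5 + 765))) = 2176758 / 1475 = 1475.77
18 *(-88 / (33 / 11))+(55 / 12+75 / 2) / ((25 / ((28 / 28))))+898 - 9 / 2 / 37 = 824867 / 2220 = 371.56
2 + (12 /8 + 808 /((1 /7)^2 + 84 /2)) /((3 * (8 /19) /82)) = 66595051 /49416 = 1347.64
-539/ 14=-77/ 2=-38.50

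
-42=-42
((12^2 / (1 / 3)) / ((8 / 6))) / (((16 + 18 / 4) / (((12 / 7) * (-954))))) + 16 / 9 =-66760144 / 2583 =-25845.97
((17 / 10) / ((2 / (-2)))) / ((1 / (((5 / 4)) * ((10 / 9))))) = -85 / 36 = -2.36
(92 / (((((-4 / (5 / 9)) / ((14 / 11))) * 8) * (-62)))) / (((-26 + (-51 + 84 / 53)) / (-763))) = 4650485 / 14019192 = 0.33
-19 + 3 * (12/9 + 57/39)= -138/13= -10.62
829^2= 687241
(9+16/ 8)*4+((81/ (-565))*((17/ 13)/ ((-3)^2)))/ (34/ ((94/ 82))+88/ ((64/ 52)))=3073104238/ 69843605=44.00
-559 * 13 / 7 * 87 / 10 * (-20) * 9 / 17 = 11380122 / 119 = 95631.28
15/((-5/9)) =-27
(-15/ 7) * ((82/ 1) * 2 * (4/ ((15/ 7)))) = -656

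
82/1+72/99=910/11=82.73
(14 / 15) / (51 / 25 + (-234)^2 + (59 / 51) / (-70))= 16660 / 977430719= 0.00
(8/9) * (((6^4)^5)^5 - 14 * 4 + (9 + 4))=5226548988000567248773522137264462564297149683783638972344575730955977131818664/9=580727665333396360974835800000000000000000000000000000000000000000000000000000.00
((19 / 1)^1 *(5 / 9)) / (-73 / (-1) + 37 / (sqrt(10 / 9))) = 69350 / 368721 - 3515 *sqrt(10) / 122907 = 0.10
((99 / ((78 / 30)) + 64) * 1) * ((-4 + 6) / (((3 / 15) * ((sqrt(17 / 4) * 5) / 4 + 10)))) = 339712 / 3107 - 21232 * sqrt(17) / 3107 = 81.16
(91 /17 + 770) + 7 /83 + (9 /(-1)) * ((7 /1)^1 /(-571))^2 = 775.44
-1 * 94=-94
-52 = -52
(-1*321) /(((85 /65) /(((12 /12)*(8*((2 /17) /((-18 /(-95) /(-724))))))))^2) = -5474882453580800 /2255067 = -2427813654.13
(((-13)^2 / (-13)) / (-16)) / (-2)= -13 / 32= -0.41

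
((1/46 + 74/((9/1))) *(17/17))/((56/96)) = 6826/483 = 14.13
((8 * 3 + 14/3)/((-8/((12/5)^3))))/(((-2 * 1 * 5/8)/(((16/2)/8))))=24768/625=39.63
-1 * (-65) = 65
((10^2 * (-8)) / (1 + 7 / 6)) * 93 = -446400 / 13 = -34338.46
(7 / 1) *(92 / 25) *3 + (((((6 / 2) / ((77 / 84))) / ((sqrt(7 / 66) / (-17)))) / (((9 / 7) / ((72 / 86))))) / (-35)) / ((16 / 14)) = 306 *sqrt(462) / 2365 + 1932 / 25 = 80.06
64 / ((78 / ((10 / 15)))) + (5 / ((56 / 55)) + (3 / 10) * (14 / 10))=962771 / 163800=5.88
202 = 202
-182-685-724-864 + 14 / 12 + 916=-9227 / 6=-1537.83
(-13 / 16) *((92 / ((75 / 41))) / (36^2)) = -12259 / 388800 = -0.03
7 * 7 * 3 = 147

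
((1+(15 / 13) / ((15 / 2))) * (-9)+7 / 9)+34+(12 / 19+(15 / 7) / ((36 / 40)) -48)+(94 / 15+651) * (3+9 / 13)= 187217228 / 77805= 2406.24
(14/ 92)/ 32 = 7/ 1472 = 0.00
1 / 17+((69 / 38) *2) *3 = 3538 / 323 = 10.95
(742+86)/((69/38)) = 456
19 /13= 1.46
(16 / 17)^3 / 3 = 4096 / 14739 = 0.28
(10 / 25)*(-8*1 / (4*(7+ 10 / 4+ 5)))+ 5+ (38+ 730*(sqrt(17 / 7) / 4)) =327.35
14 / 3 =4.67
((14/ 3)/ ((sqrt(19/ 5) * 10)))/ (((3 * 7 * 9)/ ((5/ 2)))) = sqrt(95)/ 3078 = 0.00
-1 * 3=-3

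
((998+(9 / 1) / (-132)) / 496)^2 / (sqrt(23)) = 1928000281* sqrt(23) / 10954600448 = 0.84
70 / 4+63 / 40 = 763 / 40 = 19.08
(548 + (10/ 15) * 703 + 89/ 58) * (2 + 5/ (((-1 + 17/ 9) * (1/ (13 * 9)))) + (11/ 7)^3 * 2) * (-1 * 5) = -541150400655/ 159152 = -3400211.12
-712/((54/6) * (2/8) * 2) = -1424/9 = -158.22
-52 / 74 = -26 / 37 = -0.70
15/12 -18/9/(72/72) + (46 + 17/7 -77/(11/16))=-1801/28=-64.32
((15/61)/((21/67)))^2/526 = 112225/95905054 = 0.00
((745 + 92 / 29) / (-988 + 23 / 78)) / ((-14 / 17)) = 14385111 / 15639323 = 0.92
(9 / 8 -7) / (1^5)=-47 / 8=-5.88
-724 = -724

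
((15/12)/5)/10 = 1/40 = 0.02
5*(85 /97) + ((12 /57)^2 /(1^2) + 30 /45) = 534965 /105051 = 5.09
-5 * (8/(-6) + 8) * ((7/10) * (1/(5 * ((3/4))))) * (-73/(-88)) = -511/99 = -5.16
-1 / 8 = -0.12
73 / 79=0.92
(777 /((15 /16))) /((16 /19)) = 4921 /5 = 984.20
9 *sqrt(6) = 22.05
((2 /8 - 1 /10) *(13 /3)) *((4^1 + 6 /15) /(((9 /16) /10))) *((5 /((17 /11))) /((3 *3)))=25168 /1377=18.28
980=980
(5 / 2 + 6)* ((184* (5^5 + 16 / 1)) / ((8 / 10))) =6140655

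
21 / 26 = 0.81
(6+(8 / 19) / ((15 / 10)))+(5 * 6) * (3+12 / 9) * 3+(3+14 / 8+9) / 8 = 725951 / 1824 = 398.00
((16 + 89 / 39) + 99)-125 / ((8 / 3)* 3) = 31717 / 312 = 101.66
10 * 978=9780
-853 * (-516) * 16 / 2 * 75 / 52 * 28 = 1848621600 / 13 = 142201661.54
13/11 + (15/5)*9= 310/11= 28.18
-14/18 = -7/9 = -0.78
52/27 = 1.93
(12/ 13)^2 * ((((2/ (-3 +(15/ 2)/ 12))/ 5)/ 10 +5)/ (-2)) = -170424/ 80275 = -2.12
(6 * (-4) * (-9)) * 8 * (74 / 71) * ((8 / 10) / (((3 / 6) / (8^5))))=33520877568 / 355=94425007.23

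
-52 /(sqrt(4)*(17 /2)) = -52 /17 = -3.06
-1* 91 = -91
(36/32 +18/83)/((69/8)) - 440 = -839663/1909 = -439.84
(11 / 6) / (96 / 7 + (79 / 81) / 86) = 89397 / 669289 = 0.13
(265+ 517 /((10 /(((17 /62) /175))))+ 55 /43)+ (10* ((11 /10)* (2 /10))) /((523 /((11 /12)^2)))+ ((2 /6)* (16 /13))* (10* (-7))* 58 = -1597899867298447 /1141946442000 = -1399.28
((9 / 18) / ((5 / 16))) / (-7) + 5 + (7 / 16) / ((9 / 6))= 4253 / 840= 5.06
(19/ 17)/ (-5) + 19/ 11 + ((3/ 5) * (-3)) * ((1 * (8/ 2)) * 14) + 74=-23652/ 935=-25.30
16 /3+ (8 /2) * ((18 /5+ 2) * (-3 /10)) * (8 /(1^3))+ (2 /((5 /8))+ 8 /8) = -3317 /75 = -44.23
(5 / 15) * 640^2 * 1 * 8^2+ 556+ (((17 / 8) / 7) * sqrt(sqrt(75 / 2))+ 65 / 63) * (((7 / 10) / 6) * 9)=51 * 2^(3 / 4) * 3^(1 / 4) * sqrt(5) / 320+ 104864285 / 12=8738691.21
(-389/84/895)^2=151321/5652032400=0.00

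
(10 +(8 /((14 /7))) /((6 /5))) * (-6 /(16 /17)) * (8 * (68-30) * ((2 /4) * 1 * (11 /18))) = -71060 /9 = -7895.56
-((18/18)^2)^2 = -1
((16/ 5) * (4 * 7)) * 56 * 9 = 225792/ 5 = 45158.40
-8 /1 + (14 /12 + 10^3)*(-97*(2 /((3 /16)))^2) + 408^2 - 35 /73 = -21450126473 /1971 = -10882864.78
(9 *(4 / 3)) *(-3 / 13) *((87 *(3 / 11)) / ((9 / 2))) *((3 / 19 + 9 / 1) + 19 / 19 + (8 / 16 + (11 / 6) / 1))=-495552 / 2717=-182.39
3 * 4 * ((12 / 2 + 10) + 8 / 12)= 200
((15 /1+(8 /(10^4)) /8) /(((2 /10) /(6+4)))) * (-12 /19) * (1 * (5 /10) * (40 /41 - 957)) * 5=1132141.69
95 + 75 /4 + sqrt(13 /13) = 114.75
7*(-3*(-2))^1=42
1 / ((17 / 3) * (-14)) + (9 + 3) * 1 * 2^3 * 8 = 182781 / 238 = 767.99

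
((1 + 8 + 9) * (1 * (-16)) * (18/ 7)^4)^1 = -30233088/ 2401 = -12591.87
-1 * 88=-88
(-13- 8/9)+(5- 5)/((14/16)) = -125/9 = -13.89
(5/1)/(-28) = -5/28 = -0.18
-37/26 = -1.42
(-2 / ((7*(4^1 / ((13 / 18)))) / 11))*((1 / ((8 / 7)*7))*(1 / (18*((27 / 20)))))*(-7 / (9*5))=143 / 314928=0.00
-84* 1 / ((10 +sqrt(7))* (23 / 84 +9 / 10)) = -117600 / 15283 +11760* sqrt(7) / 15283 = -5.66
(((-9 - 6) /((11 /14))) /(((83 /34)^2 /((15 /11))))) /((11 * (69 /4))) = -4855200 /210892957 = -0.02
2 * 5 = 10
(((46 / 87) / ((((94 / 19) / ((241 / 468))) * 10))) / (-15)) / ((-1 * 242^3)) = 105317 / 4068181500926400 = 0.00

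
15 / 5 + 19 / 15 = 64 / 15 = 4.27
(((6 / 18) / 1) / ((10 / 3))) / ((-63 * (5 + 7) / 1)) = -1 / 7560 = -0.00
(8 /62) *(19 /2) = 38 /31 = 1.23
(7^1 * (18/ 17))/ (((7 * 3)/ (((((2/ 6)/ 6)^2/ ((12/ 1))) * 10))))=5/ 5508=0.00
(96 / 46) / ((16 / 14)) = 42 / 23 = 1.83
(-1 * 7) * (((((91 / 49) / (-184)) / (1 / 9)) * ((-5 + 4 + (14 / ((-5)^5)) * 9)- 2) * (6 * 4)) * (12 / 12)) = -3334851 / 71875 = -46.40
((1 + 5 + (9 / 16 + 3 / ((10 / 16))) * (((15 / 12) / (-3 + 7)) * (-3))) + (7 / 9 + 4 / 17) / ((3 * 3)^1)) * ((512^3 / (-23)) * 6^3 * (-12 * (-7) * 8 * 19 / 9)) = -6828937468444672 / 3519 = -1940590357614.29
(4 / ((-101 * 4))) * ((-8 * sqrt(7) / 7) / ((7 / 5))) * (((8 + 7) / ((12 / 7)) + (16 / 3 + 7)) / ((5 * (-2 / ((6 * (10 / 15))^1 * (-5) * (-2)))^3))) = -4048000 * sqrt(7) / 14847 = -721.36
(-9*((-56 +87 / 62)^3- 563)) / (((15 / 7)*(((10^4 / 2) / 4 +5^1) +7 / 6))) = 2451977028207 / 4490695340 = 546.01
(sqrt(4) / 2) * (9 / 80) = 9 / 80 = 0.11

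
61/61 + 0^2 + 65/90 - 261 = -4667/18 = -259.28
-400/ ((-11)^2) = -400/ 121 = -3.31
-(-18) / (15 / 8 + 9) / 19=48 / 551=0.09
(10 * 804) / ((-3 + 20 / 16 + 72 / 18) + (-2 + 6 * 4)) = 32160 / 97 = 331.55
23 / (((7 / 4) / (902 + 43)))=12420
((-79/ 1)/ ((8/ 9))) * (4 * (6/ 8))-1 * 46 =-2501/ 8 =-312.62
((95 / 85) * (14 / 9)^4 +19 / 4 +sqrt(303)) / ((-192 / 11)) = -11 * sqrt(303) / 192 -55427009 / 85660416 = -1.64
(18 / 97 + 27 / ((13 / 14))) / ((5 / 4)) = 29520 / 1261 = 23.41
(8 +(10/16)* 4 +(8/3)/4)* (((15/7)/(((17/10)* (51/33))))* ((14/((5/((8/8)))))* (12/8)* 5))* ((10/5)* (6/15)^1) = 44220/289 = 153.01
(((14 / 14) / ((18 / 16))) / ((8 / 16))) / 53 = 0.03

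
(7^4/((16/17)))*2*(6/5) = 122451/20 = 6122.55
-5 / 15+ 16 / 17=31 / 51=0.61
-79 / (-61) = 79 / 61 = 1.30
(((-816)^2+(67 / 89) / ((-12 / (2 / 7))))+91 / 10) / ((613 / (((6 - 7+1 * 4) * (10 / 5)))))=12445018384 / 1909495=6517.44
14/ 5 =2.80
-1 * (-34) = 34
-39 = -39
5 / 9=0.56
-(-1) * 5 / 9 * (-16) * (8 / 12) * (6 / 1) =-320 / 9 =-35.56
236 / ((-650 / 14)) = -1652 / 325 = -5.08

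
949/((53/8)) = 7592/53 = 143.25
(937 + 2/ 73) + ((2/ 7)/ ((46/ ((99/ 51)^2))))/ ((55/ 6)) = 937.03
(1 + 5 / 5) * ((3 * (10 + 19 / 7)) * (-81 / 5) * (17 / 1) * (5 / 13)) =-735318 / 91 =-8080.42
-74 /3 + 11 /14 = -1003 /42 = -23.88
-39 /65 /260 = -3 /1300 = -0.00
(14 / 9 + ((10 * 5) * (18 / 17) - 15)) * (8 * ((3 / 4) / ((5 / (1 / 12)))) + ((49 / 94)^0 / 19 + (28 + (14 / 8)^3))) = 1231279379 / 930240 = 1323.61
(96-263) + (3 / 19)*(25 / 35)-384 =-73268 / 133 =-550.89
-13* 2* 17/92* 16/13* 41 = -5576/23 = -242.43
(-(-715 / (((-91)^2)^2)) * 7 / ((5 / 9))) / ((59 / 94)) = 9306 / 44460689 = 0.00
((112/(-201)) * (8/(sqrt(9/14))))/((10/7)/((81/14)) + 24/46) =-23184 * sqrt(14)/11993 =-7.23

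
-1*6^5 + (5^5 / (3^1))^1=-20203 / 3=-6734.33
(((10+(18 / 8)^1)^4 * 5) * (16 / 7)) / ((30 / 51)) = 437507.22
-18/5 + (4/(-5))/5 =-94/25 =-3.76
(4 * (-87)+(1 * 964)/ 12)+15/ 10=-1597/ 6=-266.17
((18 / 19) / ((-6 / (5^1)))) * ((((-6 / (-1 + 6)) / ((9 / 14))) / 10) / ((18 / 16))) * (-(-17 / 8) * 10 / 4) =119 / 171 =0.70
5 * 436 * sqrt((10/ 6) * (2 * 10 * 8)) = 43600 * sqrt(6)/ 3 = 35599.25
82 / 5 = 16.40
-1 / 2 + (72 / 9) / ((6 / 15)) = 39 / 2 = 19.50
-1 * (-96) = 96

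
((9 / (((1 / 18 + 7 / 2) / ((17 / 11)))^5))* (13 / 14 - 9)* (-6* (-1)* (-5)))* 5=6394982647866075 / 37827823796224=169.05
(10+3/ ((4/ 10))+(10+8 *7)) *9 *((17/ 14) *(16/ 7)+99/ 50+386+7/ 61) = 87798588183/ 298900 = 293739.00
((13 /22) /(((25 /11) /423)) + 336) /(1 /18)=200691 /25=8027.64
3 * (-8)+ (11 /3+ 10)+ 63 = 158 /3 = 52.67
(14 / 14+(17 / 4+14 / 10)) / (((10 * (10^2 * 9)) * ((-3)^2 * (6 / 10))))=133 / 972000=0.00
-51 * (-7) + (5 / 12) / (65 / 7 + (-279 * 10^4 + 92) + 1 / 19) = 1589606139583 / 4452678264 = 357.00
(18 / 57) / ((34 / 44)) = 132 / 323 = 0.41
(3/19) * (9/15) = 9/95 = 0.09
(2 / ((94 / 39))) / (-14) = -39 / 658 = -0.06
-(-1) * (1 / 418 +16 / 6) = 3347 / 1254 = 2.67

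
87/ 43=2.02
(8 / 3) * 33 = 88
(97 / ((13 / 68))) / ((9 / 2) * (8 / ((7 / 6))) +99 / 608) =28072576 / 1716273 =16.36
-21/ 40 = -0.52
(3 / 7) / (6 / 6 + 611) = 1 / 1428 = 0.00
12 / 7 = 1.71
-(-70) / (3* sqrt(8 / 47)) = 35* sqrt(94) / 6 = 56.56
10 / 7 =1.43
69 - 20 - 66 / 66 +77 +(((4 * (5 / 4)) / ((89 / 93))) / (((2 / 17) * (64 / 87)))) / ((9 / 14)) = 1246905 / 5696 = 218.91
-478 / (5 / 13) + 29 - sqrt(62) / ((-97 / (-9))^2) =-6069 / 5 - 81*sqrt(62) / 9409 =-1213.87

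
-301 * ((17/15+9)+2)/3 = -54782/45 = -1217.38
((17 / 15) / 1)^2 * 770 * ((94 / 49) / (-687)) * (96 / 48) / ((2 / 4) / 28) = -9562432 / 30915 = -309.31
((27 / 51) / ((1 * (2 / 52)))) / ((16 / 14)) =819 / 68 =12.04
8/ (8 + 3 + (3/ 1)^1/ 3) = 0.67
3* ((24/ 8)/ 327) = 3/ 109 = 0.03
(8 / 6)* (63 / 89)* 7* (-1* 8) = -4704 / 89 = -52.85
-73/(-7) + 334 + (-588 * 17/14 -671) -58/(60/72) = -38856/35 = -1110.17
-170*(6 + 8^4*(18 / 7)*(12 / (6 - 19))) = 150312300 / 91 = 1651783.52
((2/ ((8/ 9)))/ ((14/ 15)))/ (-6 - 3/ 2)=-9/ 28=-0.32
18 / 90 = 0.20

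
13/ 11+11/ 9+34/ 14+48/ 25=116989/ 17325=6.75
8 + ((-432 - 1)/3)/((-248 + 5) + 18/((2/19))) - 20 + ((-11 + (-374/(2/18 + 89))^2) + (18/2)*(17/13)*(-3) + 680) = 289571013253/451529208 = 641.31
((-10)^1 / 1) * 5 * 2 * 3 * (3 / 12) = -75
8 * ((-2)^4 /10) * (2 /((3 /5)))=128 /3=42.67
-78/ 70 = -39/ 35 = -1.11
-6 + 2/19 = -112/19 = -5.89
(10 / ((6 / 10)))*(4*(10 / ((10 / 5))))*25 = 25000 / 3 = 8333.33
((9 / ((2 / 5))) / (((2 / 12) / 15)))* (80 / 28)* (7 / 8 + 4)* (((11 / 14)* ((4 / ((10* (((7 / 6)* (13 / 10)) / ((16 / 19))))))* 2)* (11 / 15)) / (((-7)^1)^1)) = -47044800 / 45619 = -1031.25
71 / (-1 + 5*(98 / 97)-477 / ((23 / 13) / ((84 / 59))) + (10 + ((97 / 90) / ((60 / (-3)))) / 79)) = -1328952709800 / 6921762293413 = -0.19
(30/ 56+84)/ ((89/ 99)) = 234333/ 2492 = 94.03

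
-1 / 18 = -0.06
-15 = -15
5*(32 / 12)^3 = 2560 / 27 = 94.81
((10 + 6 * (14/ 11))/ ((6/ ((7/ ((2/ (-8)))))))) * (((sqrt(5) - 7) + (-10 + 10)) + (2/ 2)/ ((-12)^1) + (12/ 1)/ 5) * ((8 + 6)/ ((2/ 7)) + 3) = 9921548/ 495 - 141232 * sqrt(5)/ 33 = 10473.70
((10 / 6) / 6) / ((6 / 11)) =55 / 108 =0.51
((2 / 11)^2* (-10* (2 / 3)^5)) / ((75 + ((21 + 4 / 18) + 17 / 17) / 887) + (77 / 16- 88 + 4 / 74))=134426624 / 25038121383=0.01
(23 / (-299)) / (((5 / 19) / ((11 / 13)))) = -0.25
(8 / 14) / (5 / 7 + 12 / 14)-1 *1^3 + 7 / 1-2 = 48 / 11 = 4.36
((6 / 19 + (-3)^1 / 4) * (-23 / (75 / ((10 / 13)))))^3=16194277 / 15069223000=0.00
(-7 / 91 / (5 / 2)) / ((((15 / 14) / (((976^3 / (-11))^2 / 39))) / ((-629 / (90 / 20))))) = 30446514249525964570624 / 41409225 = 735259214571776.33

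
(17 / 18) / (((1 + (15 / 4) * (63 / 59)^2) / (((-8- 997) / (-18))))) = 10.00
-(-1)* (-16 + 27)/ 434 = 11/ 434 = 0.03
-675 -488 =-1163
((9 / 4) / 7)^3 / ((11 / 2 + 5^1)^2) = 81 / 268912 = 0.00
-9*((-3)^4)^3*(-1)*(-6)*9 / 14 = -129140163 / 7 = -18448594.71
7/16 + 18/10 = 179/80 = 2.24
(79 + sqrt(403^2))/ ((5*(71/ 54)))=26028/ 355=73.32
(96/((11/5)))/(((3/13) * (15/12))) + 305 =5019/11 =456.27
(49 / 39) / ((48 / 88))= 539 / 234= 2.30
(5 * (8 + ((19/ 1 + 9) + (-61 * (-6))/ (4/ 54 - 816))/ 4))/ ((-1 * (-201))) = 0.37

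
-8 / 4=-2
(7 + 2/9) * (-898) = -6485.56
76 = 76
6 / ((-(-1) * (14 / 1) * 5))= 3 / 35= 0.09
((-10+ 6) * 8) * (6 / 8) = -24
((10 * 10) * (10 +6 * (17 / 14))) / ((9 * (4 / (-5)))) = -15125 / 63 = -240.08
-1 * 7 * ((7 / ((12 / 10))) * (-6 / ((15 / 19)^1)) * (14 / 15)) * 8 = 104272 / 45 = 2317.16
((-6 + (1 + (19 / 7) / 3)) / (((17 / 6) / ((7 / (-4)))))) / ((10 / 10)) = 43 / 17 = 2.53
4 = 4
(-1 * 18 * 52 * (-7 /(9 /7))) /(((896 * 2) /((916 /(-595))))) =-2977 /680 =-4.38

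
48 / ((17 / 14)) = 672 / 17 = 39.53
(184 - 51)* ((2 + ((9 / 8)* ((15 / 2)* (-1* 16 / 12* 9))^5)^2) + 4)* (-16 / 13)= -93907820879932500012768 / 13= -7223678529225576924059.08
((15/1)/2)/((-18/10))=-25/6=-4.17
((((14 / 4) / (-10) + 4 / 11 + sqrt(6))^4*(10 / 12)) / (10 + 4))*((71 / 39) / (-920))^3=-0.00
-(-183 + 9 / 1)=174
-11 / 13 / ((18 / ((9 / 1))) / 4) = -22 / 13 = -1.69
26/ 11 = 2.36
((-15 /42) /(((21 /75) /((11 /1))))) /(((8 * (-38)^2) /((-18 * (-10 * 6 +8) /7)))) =-0.16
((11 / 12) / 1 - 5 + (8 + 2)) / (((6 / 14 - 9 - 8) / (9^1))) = -1491 / 464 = -3.21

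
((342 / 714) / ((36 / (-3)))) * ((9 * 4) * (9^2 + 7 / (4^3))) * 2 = -887661 / 3808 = -233.10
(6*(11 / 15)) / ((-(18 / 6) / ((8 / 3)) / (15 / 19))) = -3.09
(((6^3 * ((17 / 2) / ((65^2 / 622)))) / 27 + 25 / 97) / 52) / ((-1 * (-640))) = 4208337 / 13638976000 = 0.00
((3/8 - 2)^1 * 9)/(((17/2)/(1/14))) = -117/952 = -0.12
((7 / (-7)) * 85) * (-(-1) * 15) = -1275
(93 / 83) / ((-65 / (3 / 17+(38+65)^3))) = -1727601666 / 91715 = -18836.63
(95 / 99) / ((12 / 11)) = 95 / 108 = 0.88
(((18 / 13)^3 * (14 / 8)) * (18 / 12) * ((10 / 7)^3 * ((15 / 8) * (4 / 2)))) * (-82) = -672502500 / 107653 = -6246.95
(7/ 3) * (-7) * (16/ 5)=-784/ 15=-52.27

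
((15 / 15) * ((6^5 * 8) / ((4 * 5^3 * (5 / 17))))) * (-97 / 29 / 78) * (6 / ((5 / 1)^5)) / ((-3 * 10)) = 4274208 / 3681640625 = 0.00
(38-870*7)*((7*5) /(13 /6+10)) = -17409.86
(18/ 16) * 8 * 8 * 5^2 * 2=3600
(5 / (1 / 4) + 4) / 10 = 12 / 5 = 2.40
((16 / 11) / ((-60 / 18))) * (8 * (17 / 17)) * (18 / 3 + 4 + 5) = -576 / 11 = -52.36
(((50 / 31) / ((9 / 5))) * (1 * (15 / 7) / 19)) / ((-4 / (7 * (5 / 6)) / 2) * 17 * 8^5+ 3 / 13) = -81250 / 153553414977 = -0.00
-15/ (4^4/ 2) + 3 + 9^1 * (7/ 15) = 4533/ 640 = 7.08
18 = 18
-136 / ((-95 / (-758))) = -103088 / 95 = -1085.14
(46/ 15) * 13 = 39.87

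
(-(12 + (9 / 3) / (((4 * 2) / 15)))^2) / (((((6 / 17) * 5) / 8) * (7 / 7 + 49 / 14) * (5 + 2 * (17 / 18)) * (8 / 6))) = -337977 / 9920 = -34.07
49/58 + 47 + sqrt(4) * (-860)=-96985/58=-1672.16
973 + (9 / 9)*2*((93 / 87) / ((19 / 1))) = 536185 / 551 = 973.11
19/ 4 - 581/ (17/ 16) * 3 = -111229/ 68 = -1635.72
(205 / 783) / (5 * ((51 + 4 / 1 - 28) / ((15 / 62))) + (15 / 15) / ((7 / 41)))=1435 / 3090501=0.00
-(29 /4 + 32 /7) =-11.82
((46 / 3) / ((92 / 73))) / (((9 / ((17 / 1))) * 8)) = 1241 / 432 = 2.87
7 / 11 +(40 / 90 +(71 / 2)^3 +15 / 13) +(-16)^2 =463290241 / 10296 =44997.11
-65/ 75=-0.87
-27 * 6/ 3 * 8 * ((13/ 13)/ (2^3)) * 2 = -108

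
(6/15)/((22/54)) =54/55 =0.98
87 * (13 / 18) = 377 / 6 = 62.83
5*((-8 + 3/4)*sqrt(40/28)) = -145*sqrt(70)/28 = -43.33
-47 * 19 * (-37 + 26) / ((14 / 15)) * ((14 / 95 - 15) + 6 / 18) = -152810.43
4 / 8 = 1 / 2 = 0.50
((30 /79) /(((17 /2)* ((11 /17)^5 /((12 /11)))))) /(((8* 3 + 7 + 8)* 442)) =589560 /23652110911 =0.00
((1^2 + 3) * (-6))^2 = 576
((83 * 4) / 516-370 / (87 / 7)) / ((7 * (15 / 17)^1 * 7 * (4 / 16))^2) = -55982768 / 224553525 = -0.25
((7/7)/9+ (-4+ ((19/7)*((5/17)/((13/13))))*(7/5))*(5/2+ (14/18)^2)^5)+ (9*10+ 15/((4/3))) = -1385479225881311/1896810714144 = -730.43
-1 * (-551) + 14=565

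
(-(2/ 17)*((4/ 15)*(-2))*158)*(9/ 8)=948/ 85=11.15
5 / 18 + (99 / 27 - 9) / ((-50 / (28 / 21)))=21 / 50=0.42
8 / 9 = 0.89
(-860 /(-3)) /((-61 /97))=-83420 /183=-455.85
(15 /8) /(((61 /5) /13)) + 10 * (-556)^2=1508584655 /488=3091362.00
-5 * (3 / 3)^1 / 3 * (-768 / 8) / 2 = 80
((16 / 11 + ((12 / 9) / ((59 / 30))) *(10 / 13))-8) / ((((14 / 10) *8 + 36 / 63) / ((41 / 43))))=-18233110 / 37367473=-0.49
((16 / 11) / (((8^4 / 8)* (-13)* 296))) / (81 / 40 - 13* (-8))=-5 / 718052192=-0.00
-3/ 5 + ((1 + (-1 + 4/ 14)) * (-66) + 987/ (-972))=-232159/ 11340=-20.47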